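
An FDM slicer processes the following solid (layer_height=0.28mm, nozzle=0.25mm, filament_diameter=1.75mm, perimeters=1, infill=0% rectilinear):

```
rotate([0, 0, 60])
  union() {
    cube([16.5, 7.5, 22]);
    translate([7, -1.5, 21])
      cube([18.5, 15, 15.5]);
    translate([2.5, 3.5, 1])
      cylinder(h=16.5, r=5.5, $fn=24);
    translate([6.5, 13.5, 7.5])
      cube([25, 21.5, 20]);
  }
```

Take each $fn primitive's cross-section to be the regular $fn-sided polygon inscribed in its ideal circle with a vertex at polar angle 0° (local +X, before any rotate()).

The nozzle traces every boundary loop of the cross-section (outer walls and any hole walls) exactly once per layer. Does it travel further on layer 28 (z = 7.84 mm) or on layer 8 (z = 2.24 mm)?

Layer 28 (z = 7.84): the cube (footprint 16.5×7.5) is included at this height (perimeter 48.00 mm); the cube at (7, -1.5) is absent (z outside [21, 36.5]); the r=5.5 cylinder at (2.5, 3.5) contributes a regular 24-gon of circumradius 5.5 (perimeter = 2·24·5.500·sin(180°/24) = 34.46 mm); the 25×21.5 cube at (6.5, 13.5) contributes its full rectangle (perimeter 93.00 mm); Merging all regions: the regions partially overlap (shared area 56.21 mm²), so the edge portions inside another operand are dropped and the merged outline is re-measured after clipping — boundary = 146.72 mm; (rotated 60° about Z; rotation is an isometry so areas/perimeters/island counts are preserved). So its perimeter = 146.72 mm. Layer 8 (z = 2.24): the cube (footprint 16.5×7.5) is included at this height (perimeter 48.00 mm); the cube at (7, -1.5) is not intersected at this z (z outside [21, 36.5]); the r=5.5 cylinder at (2.5, 3.5) gives a regular 24-gon of circumradius 5.5 (constant along its height) (perimeter = 2·24·5.500·sin(180°/24) = 34.46 mm); the cube at (6.5, 13.5) is not intersected at this z (z outside [7.5, 27.5]); Merging all regions: the regions partially overlap (shared area 56.21 mm²), so the edge portions inside another operand are dropped and the merged outline is re-measured after clipping — boundary = 53.72 mm; (rotated 60° about Z; rotation is an isometry so areas/perimeters/island counts are preserved). So its perimeter = 53.72 mm. Layer 28 is larger (146.72 vs 53.72 mm).

layer 28 (z = 7.84 mm)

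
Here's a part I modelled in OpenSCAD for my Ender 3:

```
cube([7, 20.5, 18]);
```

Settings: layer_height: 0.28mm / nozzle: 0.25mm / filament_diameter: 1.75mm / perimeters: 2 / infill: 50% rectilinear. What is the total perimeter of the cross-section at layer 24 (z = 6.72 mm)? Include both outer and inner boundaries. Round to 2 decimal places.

55.00 mm

At z = 6.72 mm: the 7×20.5 cube contributes its full rectangle (perimeter 55.00 mm). Overall, the cross-section is a single solid region. Total boundary length (outer) = 55.00 mm.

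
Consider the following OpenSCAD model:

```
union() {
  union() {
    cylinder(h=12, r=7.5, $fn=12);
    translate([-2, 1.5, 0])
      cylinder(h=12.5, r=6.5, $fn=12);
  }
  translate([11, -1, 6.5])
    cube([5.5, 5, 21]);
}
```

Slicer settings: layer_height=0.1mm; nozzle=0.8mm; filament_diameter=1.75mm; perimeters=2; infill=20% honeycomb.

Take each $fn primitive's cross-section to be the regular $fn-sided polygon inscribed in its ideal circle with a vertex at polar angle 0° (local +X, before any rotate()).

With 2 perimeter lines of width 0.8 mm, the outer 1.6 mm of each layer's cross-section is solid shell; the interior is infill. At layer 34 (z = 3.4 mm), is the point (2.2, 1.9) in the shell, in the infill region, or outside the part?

At z = 3.4 mm: the r=7.5 cylinder contributes a regular 12-gon of circumradius 7.5; the r=6.5 cylinder at (-2, 1.5) contributes a regular 12-gon of circumradius 6.5; Combining (union): the regions partially overlap (shared area 111.05 mm²), so overlapping operands fuse into one piece — 1 connected region; the cube at (11, -1) is absent (z outside [6.5, 27.5]); Merging all regions: only that combined region is present, so the union is just that shape — 1 connected region. Overall, the cross-section is a single solid region. The nearest boundary edge runs (3.75, 6.50)→(6.50, 3.75); distance from the point to it = 4.35 mm. The point is inside the cross-section and 4.35 mm from the nearest boundary — more than the 1.6 mm shell width (2 × 0.8), so it's in the infill interior.

infill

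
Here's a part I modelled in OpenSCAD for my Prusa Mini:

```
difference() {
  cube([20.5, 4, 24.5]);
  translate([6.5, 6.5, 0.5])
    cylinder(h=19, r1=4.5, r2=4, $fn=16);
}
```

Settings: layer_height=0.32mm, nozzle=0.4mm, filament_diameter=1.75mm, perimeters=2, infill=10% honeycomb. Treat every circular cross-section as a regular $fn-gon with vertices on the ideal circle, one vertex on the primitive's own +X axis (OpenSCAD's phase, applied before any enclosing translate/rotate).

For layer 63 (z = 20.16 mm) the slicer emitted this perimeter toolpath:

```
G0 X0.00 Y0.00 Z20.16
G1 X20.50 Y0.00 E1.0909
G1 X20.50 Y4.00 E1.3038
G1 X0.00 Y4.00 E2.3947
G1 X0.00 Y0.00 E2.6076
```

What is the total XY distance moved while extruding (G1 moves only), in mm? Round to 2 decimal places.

Sum the Euclidean lengths of each G1 segment: total = 49.00 mm.

49.00 mm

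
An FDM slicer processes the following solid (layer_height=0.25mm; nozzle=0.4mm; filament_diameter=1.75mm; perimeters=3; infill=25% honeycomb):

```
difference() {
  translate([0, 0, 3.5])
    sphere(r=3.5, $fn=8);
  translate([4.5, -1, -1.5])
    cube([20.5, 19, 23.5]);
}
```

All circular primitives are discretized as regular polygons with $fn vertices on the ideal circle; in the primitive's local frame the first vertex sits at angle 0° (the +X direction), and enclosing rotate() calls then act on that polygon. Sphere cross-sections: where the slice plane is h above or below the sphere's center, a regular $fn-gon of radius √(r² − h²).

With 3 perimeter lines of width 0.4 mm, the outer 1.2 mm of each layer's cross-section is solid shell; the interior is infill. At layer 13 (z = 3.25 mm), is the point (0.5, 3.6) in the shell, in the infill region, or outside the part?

At z = 3.25 mm: the r=3.5 sphere slices to a regular 8-gon of circumradius 3.491 (√(r²−h²) with h=0.25 from center); the 20.5×19 cube at (4.5, -1) contributes its full rectangle; Taking the first minus the rest: starting from the r=3.5 sphere, the 20.5×19 cube at (4.5, -1) misses the remaining region (no effect) — 1 connected region. Overall, the cross-section is a single solid region. The nearest boundary edge runs (0.00, 3.49)→(2.47, 2.47); distance from the point to it = 0.29 mm. The point is not inside any of the regions above, so it lies outside the cross-section (0.29 mm from the nearest boundary).

outside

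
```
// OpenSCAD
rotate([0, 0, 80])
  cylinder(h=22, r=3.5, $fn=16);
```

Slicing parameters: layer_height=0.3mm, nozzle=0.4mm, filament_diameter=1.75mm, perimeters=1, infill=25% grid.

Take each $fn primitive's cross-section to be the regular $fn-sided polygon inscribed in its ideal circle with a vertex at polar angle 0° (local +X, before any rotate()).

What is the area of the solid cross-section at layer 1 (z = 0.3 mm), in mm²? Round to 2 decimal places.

At z = 0.3 mm: the cylinder: section is a regular 16-gon, circumradius r=3.5 (area = (16/2)·3.500²·sin(360°/16) = 37.50 mm²); (rotated 80° about Z; rotation is an isometry so areas/perimeters/island counts are preserved). Overall, the cross-section is a single solid region. Net area = 37.50 mm².

37.50 mm²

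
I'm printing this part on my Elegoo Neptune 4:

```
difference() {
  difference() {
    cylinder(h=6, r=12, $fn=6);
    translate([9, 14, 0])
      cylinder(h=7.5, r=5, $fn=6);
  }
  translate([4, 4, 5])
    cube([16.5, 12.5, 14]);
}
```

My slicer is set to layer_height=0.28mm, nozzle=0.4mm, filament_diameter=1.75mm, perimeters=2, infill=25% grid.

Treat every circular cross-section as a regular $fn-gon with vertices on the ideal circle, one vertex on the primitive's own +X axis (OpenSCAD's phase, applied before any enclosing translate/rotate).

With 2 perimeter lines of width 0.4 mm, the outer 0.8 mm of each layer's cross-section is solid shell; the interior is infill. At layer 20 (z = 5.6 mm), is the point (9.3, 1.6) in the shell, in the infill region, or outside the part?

infill

At z = 5.6 mm: the r=12 cylinder contributes a regular 6-gon of circumradius 12; the cylinder at (9, 14): section is a regular 6-gon, circumradius r=5; Taking the first minus the rest: starting from the r=12 cylinder, the r=5 cylinder at (9, 14) misses the remaining region (no effect) — 1 connected region; the cube at (4, 4) (footprint 16.5×12.5) is included at this height; Taking the first minus the rest: starting from the result so far, the 16.5×12.5 cube at (4, 4) partially overlaps it — only the 24.58 mm² overlap (of its 206.25 mm²) is removed, clipping the outline — 1 connected region. Overall, the cross-section is a single solid region. The nearest boundary edge runs (9.69, 4.00)→(12.00, 0.00); distance from the point to it = 1.54 mm. The point is inside the cross-section and 1.54 mm from the nearest boundary — more than the 0.8 mm shell width (2 × 0.4), so it's in the infill interior.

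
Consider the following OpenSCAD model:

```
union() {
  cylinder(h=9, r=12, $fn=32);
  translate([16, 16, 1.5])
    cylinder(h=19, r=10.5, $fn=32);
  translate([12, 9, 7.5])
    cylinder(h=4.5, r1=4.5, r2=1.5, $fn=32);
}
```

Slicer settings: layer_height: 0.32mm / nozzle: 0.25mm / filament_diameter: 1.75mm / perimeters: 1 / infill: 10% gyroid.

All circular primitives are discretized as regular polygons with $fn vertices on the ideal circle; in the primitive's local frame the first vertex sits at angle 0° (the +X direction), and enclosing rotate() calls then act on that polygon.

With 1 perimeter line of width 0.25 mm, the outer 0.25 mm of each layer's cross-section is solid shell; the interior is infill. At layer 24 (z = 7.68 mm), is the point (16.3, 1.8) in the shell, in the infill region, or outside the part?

At z = 7.68 mm: the r=12 cylinder gives a regular 32-gon of circumradius 12 (constant along its height); the cylinder at (16, 16): section is a regular 32-gon, circumradius r=10.5; the cone at (12, 9) contributes a regular 32-gon of circumradius 4.380 (interpolated between r1=4.5 and r2=1.5 at t=0.040); Taking the union: the regions partially overlap (shared area 52.95 mm²), so overlapping operands fuse into one piece — 1 connected region. Overall, the cross-section is a single solid region. The nearest boundary edge runs (18.05, 5.70)→(16.00, 5.50); distance from the point to it = 3.71 mm. The point is not inside any of the regions above, so it lies outside the cross-section (3.71 mm from the nearest boundary).

outside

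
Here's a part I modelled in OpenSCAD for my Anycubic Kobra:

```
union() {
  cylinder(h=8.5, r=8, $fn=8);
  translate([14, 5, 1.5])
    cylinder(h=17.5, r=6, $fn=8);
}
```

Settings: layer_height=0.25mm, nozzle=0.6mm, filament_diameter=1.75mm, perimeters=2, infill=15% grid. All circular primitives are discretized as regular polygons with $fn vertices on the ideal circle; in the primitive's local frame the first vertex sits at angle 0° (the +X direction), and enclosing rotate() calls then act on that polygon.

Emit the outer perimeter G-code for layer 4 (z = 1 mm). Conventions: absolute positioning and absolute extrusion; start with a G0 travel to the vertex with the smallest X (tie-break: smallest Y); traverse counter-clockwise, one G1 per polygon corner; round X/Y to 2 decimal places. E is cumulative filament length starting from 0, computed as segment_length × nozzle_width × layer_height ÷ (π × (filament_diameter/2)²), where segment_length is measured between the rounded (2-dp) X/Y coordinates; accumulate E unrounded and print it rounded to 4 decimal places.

At z = 1 mm: the r=8 cylinder gives a regular 8-gon of circumradius 8 (constant along its height); the cylinder at (14, 5) is not intersected at this z (z outside [1.5, 19]); Taking the union: only the r=8 cylinder is present, so the union is just that shape — 1 connected region. The outline is a single polygon with 8 vertices. Extrusion per mm of travel: 0.6 × 0.25 / (π × 0.875²) = 0.062363. Accumulating E over each segment gives final E = 3.0556.

G0 X-8.00 Y0.00 Z1.00
G1 X-5.66 Y-5.66 E0.3819
G1 X0.00 Y-8.00 E0.7639
G1 X5.66 Y-5.66 E1.1458
G1 X8.00 Y0.00 E1.5278
G1 X5.66 Y5.66 E1.9097
G1 X0.00 Y8.00 E2.2917
G1 X-5.66 Y5.66 E2.6736
G1 X-8.00 Y0.00 E3.0556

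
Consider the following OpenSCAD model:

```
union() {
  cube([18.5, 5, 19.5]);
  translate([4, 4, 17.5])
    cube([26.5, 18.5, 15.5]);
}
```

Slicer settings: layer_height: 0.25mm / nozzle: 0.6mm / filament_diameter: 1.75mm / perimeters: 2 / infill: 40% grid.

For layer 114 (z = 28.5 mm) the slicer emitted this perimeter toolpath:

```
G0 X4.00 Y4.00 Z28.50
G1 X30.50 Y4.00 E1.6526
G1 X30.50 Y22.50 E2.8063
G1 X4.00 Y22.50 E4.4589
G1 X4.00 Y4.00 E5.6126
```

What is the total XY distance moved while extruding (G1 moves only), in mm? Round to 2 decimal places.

90.00 mm

Sum the Euclidean lengths of each G1 segment: total = 90.00 mm.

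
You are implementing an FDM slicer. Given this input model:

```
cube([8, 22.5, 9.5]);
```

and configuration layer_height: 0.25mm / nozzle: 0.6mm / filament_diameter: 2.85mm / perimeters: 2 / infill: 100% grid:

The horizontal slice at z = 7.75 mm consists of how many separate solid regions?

At z = 7.75 mm: the cube (footprint 8×22.5) is included at this height. The result has 1 disconnected region.

1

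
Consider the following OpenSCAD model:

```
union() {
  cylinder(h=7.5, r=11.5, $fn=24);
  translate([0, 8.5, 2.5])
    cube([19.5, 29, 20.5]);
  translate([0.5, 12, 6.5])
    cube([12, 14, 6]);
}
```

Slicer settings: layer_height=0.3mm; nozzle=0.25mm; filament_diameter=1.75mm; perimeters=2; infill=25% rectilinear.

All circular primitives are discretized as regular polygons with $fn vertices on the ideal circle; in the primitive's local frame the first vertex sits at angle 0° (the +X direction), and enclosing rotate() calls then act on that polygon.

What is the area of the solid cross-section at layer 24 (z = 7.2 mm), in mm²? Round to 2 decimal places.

At z = 7.2 mm: the cylinder: section is a regular 24-gon, circumradius r=11.5 (area = (24/2)·11.500²·sin(360°/24) = 410.75 mm²); the cube at (0, 8.5) (footprint 19.5×29) is included at this height (area 565.50 mm²); the cube at (0.5, 12) (footprint 12×14) is included at this height (area 168.00 mm²); Combining (union): the regions partially overlap — summed areas 1144.25 mm² minus the doubly-counted overlap 183.37 mm² gives 960.87 mm² — area = 960.87 mm². Overall, the cross-section is a single solid region. Net area = 960.87 mm².

960.87 mm²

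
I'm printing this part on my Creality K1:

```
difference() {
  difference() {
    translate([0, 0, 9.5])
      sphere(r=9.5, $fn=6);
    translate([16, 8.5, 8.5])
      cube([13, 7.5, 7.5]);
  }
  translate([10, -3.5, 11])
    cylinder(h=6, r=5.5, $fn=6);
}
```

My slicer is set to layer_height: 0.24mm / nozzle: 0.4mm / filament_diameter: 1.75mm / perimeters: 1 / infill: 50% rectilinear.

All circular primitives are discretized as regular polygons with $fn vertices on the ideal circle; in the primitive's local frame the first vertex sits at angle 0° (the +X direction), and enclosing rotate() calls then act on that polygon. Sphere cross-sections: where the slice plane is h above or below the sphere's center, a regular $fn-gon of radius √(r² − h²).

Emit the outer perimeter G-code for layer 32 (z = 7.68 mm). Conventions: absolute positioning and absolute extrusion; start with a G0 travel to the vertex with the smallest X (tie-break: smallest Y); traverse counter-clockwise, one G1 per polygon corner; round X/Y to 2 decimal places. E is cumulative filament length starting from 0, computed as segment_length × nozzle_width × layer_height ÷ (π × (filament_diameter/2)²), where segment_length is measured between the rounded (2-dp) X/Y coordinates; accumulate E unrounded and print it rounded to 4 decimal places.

At z = 7.68 mm: the r=9.5 sphere slices to a regular 6-gon of circumradius 9.324 (√(r²−h²) with h=1.82 from center); the cube at (16, 8.5) is absent (z outside [8.5, 16]); Subtracting the remaining from the first: none of the subtracted shapes is present at this height, so the r=9.5 sphere is unchanged — 1 connected region; the cylinder at (10, -3.5) is not intersected at this z (z outside [11, 17]); Subtracting the remaining from the first: none of the subtracted shapes is present at this height, so the result so far is unchanged — 1 connected region. The outline is a single polygon with 6 vertices. Extrusion per mm of travel: 0.4 × 0.24 / (π × 0.875²) = 0.039912. Accumulating E over each segment gives final E = 2.2317.

G0 X-9.32 Y0.00 Z7.68
G1 X-4.66 Y-8.07 E0.3719
G1 X4.66 Y-8.07 E0.7439
G1 X9.32 Y0.00 E1.1159
G1 X4.66 Y8.07 E1.4878
G1 X-4.66 Y8.07 E1.8598
G1 X-9.32 Y0.00 E2.2317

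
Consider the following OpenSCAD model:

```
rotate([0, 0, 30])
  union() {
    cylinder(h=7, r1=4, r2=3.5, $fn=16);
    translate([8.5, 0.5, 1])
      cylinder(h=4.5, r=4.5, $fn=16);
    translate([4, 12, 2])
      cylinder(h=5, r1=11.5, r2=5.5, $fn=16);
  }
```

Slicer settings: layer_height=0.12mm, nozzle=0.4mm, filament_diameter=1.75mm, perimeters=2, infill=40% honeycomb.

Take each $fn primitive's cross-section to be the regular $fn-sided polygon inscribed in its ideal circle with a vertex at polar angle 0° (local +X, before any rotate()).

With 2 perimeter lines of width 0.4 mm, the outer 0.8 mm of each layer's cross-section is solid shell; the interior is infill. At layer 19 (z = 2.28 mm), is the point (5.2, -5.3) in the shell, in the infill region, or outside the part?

outside

At z = 2.28 mm: the cone (r1=4→r2=3.5) has section circumradius 3.837 here — a regular 16-gon; the cylinder at (8.5, 0.5): section is a regular 16-gon, circumradius r=4.5; the cone at (4, 12) (r1=11.5→r2=5.5) has section circumradius 11.164 here — a regular 16-gon; Taking the union: the regions partially overlap (shared area 26.62 mm²), so overlapping operands fuse into one piece — 1 connected region; (rotated 30° about Z; rotation is an isometry so areas/perimeters/island counts are preserved). Overall, the cross-section is a single solid region. Undo the 30° rotation: the query point maps to (1.853, -7.190) in the un-rotated model frame. The nearest boundary edge runs (1.47, -3.55)→(-0.00, -3.84); distance from the point to it = 3.65 mm. The point is not inside any of the regions above, so it lies outside the cross-section (3.65 mm from the nearest boundary).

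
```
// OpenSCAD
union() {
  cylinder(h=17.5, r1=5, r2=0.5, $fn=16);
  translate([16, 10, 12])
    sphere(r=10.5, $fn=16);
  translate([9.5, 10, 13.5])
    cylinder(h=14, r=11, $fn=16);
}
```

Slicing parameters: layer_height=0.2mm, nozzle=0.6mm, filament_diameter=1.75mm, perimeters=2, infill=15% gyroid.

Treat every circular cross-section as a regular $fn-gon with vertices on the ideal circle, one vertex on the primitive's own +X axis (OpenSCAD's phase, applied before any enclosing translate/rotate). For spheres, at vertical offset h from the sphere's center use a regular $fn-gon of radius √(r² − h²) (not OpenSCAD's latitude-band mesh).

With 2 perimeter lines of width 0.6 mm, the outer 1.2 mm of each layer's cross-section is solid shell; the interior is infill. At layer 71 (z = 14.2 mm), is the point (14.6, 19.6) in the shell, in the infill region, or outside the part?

shell

At z = 14.2 mm: the cone (r1=5→r2=0.5) has section circumradius 1.349 here — a regular 16-gon; the sphere at (16, 10): section is a regular 16-gon, circumradius = √(r²−h²) = √(10.5²−2.2²) = 10.267; the r=11 cylinder at (9.5, 10) gives a regular 16-gon of circumradius 11 (constant along its height); Taking the union: the regions partially overlap (shared area 211.36 mm²), so overlapping operands fuse into one piece — 2 connected regions. Overall, the cross-section has 2 separate islands. The nearest boundary edge runs (14.11, 19.89)→(16.00, 20.27); distance from the point to it = 0.38 mm. (Shell/infill is judged within the island containing the point — the largest one.) The point is inside the cross-section, 0.38 mm from the nearest boundary — within the 1.2 mm shell band (2 × 0.6).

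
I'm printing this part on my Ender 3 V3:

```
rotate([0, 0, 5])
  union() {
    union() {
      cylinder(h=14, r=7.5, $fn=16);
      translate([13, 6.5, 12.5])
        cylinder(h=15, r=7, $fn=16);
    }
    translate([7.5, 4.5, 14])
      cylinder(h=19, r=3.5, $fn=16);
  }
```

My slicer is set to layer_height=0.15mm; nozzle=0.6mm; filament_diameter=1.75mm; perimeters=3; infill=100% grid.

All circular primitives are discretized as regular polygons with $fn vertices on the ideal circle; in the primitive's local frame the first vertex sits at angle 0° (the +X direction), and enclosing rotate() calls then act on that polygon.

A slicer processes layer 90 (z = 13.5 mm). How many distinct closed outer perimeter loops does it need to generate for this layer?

At z = 13.5 mm: the r=7.5 cylinder gives a regular 16-gon of circumradius 7.5 (constant along its height); the r=7 cylinder at (13, 6.5) contributes a regular 16-gon of circumradius 7; Taking the union: the 2 present regions are separate (no shared area or edge), so areas and boundary lengths simply add and each stays a separate island — 2 connected regions; the cylinder at (7.5, 4.5) is absent (z outside [14, 33]); Merging all regions: only that combined region is present, so the union is just that shape — 2 connected regions; (whole slice rotated 5° about Z — lengths, areas and connectivity unchanged). The result has 2 disconnected regions.

2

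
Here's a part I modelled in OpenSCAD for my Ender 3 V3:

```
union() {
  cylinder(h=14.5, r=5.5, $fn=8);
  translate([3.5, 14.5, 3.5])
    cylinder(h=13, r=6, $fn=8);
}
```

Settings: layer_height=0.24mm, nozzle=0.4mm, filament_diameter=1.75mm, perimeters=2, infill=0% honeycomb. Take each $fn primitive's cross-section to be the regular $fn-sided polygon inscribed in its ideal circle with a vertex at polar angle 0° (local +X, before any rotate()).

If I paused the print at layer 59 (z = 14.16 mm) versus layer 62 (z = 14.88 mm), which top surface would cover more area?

Layer 59 (z = 14.16): the r=5.5 cylinder contributes a regular 8-gon of circumradius 5.5 (area = (8/2)·5.500²·sin(360°/8) = 85.56 mm²); the r=6 cylinder at (3.5, 14.5) gives a regular 8-gon of circumradius 6 (constant along its height) (area = (8/2)·6.000²·sin(360°/8) = 101.82 mm²); Taking the union: the 2 present regions are separate (no shared area or edge), so areas and boundary lengths simply add and each stays a separate island — area = 187.38 mm². So its area = 187.38 mm². Layer 62 (z = 14.88): the cylinder is not intersected at this z (z outside [0, 14.5]); the cylinder at (3.5, 14.5): section is a regular 8-gon, circumradius r=6 (area = (8/2)·6.000²·sin(360°/8) = 101.82 mm²); Merging all regions: only the r=6 cylinder at (3.5, 14.5) is present, so the union is just that shape — area = 101.82 mm². So its area = 101.82 mm². Layer 59 is larger (187.38 vs 101.82 mm²).

layer 59 (z = 14.16 mm)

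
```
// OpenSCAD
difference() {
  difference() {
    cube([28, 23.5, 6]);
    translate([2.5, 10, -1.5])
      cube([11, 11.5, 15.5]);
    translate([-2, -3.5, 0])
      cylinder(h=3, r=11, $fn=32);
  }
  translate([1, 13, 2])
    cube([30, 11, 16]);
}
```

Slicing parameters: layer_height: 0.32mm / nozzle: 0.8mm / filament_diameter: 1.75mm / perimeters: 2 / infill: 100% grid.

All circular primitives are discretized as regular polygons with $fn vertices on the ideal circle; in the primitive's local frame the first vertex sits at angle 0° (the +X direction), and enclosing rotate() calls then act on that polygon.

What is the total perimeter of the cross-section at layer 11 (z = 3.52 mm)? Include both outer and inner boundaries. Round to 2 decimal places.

109.00 mm

At z = 3.52 mm: the cube (footprint 28×23.5) is included at this height (perimeter 103.00 mm); the cube at (2.5, 10) is present — its section is the full 11×11.5 rectangle (perimeter 45.00 mm); the cylinder at (-2, -3.5) is not intersected at this z (z outside [0, 3]); Subtracting the remaining from the first: starting from the 28×23.5 cube, the 11×11.5 cube at (2.5, 10) lies wholly inside it (removes its full 126.50 mm² and its 45.00 mm outline becomes a hole wall) — boundary (outer + 1 inner loop) = 148.00 mm; the cube at (1, 13) is present — its section is the full 30×11 rectangle (perimeter 82.00 mm); Taking the first minus the rest: starting from that combined region, the 30×11 cube at (1, 13) partially overlaps it — only the 190.00 mm² overlap (of its 330.00 mm²) is removed, clipping the outline — boundary = 109.00 mm. Overall, the cross-section is a single solid region. Total boundary length (outer) = 109.00 mm.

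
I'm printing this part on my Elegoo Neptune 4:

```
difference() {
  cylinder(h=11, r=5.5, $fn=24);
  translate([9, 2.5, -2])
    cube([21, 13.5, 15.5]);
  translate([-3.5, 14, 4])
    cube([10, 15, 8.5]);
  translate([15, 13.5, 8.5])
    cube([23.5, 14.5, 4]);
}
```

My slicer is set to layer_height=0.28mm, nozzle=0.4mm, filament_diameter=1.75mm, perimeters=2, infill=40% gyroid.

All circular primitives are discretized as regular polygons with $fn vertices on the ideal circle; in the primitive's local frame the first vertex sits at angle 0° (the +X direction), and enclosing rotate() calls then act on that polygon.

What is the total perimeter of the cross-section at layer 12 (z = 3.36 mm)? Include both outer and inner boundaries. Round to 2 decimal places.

At z = 3.36 mm: the r=5.5 cylinder contributes a regular 24-gon of circumradius 5.5 (perimeter = 2·24·5.500·sin(180°/24) = 34.46 mm); the cube at (9, 2.5) is present — its section is the full 21×13.5 rectangle (perimeter 69.00 mm); the cube at (-3.5, 14) is not intersected at this z (z outside [4, 12.5]); the cube at (15, 13.5) is not intersected at this z (z outside [8.5, 12.5]); Subtracting the remaining from the first: starting from the r=5.5 cylinder, the 21×13.5 cube at (9, 2.5) misses the remaining region (no effect) — boundary = 34.46 mm. Overall, the cross-section is a single solid region. Total boundary length (outer) = 34.46 mm.

34.46 mm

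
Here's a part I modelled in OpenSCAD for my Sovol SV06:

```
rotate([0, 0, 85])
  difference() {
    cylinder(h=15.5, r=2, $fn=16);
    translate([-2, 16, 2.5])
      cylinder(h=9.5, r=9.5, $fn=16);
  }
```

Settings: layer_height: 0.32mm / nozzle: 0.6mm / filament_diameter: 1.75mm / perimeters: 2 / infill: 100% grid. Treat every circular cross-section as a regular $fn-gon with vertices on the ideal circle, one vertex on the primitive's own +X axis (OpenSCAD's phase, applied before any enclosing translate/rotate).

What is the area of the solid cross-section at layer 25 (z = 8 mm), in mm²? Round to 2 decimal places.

At z = 8 mm: the cylinder: section is a regular 16-gon, circumradius r=2 (area = (16/2)·2.000²·sin(360°/16) = 12.25 mm²); the r=9.5 cylinder at (-2, 16) gives a regular 16-gon of circumradius 9.5 (constant along its height) (area = (16/2)·9.500²·sin(360°/16) = 276.30 mm²); Subtracting the remaining from the first: starting from the r=2 cylinder (12.25 mm²), the r=9.5 cylinder at (-2, 16) misses the remaining region (no effect) — area = 12.25 mm²; (rotated 85° about Z; rotation is an isometry so areas/perimeters/island counts are preserved). Overall, the cross-section is a single solid region. Net area = 12.25 mm².

12.25 mm²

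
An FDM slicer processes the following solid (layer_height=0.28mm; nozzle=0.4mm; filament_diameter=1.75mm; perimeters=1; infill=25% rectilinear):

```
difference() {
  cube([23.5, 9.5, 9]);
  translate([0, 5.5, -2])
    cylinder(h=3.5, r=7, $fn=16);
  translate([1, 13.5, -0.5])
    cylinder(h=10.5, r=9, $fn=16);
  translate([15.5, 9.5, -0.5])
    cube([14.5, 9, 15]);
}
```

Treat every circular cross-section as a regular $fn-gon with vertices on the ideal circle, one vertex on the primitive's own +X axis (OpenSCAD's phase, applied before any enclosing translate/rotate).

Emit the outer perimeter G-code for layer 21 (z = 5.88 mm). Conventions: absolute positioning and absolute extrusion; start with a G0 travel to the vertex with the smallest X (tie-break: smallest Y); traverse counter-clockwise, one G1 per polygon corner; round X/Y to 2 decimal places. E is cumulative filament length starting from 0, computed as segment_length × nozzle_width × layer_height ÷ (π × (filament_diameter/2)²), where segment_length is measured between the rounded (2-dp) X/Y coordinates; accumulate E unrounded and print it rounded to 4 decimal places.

G0 X0.00 Y0.00 Z5.88
G1 X23.50 Y0.00 E1.0943
G1 X23.50 Y9.50 E1.5366
G1 X8.94 Y9.50 E2.2146
G1 X7.36 Y7.14 E2.3468
G1 X4.44 Y5.19 E2.5103
G1 X1.00 Y4.50 E2.6737
G1 X0.00 Y4.70 E2.7212
G1 X0.00 Y0.00 E2.9400

At z = 5.88 mm: the cube is present — its section is the full 23.5×9.5 rectangle; the cylinder at (0, 5.5) is absent (z outside [-2, 1.5]); the cylinder at (1, 13.5): section is a regular 16-gon, circumradius r=9; the cube at (15.5, 9.5) (footprint 14.5×9) is included at this height; Subtracting the remaining from the first: starting from the 23.5×9.5 cube, the r=9 cylinder at (1, 13.5) partially overlaps it — only the 32.56 mm² overlap (of its 247.98 mm²) is removed, clipping the outline; the 14.5×9 cube at (15.5, 9.5) misses the remaining region (no effect) — 1 connected region. The outline is a single polygon with 8 vertices. Extrusion per mm of travel: 0.4 × 0.28 / (π × 0.875²) = 0.046564. Accumulating E over each segment gives final E = 2.9400.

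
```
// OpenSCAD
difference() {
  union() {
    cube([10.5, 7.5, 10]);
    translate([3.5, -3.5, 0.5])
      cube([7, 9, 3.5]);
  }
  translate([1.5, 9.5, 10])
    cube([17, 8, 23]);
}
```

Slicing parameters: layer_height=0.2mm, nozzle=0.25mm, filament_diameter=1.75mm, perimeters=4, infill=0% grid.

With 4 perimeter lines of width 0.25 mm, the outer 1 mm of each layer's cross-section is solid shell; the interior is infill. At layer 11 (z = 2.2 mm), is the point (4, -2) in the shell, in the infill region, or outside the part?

shell

At z = 2.2 mm: the 10.5×7.5 cube contributes its full rectangle; the 7×9 cube at (3.5, -3.5) contributes its full rectangle; Merging all regions: the regions partially overlap (shared area 38.50 mm²), so overlapping operands fuse into one piece — 1 connected region; the cube at (1.5, 9.5) is not intersected at this z (z outside [10, 33]); Subtracting the remaining from the first: none of the subtracted shapes is present at this height, so the result so far is unchanged — 1 connected region. Overall, the cross-section is a single solid region. The nearest boundary edge runs (3.50, -3.50)→(3.50, 0.00); distance from the point to it = 0.50 mm. The point is inside the cross-section, 0.50 mm from the nearest boundary — within the 1 mm shell band (4 × 0.25).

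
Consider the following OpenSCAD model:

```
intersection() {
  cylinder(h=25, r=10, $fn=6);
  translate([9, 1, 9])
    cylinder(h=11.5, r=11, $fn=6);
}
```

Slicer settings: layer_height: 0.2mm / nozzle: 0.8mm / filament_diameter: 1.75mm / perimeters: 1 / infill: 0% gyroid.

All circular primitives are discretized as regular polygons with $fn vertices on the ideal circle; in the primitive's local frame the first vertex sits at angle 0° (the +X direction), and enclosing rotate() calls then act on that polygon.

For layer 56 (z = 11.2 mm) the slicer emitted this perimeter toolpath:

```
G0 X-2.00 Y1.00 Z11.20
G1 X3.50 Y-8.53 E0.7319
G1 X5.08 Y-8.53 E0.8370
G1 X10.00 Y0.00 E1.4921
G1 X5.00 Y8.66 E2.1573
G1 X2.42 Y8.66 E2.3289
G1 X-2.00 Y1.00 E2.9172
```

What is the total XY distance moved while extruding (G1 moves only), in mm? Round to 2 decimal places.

43.85 mm

Sum the Euclidean lengths of each G1 segment: total = 43.85 mm.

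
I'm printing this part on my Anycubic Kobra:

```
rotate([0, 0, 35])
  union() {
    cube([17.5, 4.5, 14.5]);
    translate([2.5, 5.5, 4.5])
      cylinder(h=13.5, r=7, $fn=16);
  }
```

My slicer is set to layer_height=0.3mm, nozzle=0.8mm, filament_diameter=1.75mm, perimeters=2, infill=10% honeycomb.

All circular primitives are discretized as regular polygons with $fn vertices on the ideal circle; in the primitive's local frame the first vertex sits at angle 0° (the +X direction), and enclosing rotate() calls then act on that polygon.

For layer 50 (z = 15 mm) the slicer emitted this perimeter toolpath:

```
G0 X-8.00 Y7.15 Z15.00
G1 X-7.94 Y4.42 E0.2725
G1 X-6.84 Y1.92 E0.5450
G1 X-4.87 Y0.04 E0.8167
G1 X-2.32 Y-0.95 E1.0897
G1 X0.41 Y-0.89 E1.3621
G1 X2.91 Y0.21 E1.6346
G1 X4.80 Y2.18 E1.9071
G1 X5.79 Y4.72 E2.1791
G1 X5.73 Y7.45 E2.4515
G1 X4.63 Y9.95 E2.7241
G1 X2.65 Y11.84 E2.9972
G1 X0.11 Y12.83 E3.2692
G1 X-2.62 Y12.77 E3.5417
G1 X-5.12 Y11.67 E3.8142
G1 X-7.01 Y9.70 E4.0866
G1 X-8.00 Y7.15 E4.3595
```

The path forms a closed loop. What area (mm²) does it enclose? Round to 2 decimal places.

Apply the shoelace formula to the sequence of (X, Y) vertices; enclosed area = 149.95 mm².

149.95 mm²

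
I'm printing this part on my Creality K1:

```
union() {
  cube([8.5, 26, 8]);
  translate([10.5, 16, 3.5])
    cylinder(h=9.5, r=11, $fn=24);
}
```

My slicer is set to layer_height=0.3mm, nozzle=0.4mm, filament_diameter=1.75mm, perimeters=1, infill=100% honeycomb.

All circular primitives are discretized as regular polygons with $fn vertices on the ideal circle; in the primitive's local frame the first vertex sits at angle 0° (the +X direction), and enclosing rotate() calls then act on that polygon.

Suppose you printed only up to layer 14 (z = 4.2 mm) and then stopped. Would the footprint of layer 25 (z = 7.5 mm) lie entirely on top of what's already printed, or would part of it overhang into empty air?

entirely on top

Compare the two slices. At z = 4.2: the cube (footprint 8.5×26) is included at this height (area 221.00 mm²); the r=11 cylinder at (10.5, 16) contributes a regular 24-gon of circumradius 11 (area = (24/2)·11.000²·sin(360°/24) = 375.81 mm²); Taking the union: the regions partially overlap — summed areas 596.81 mm² minus the doubly-counted overlap 141.56 mm² gives 455.24 mm² — area = 455.24 mm². At z = 7.5: the cube is present — its section is the full 8.5×26 rectangle (area 221.00 mm²); the r=11 cylinder at (10.5, 16) contributes a regular 24-gon of circumradius 11 (area = (24/2)·11.000²·sin(360°/24) = 375.81 mm²); Combining (union): the regions partially overlap — summed areas 596.81 mm² minus the doubly-counted overlap 141.56 mm² gives 455.24 mm² — area = 455.24 mm². Checking containment: the cross-section at z = 7.5 is a subset of the cross-section at z = 4.2.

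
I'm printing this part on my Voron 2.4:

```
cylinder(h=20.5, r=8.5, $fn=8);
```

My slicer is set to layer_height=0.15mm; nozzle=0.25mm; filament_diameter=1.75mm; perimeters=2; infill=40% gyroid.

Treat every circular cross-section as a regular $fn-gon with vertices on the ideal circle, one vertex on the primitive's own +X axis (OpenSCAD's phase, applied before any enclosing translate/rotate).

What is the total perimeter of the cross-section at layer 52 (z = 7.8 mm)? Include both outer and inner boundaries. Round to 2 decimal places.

At z = 7.8 mm: the r=8.5 cylinder contributes a regular 8-gon of circumradius 8.5 (perimeter = 2·8·8.500·sin(180°/8) = 52.04 mm). Overall, the cross-section is a single solid region. Total boundary length (outer) = 52.04 mm.

52.04 mm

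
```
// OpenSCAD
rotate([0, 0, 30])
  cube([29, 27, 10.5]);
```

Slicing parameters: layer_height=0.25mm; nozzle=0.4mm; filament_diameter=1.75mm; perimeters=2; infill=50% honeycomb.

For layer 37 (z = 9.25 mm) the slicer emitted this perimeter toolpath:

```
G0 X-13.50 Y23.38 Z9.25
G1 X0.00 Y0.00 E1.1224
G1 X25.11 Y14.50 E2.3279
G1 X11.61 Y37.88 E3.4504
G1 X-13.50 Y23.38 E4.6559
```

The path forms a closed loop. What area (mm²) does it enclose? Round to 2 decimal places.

782.82 mm²

Apply the shoelace formula to the sequence of (X, Y) vertices; enclosed area = 782.82 mm².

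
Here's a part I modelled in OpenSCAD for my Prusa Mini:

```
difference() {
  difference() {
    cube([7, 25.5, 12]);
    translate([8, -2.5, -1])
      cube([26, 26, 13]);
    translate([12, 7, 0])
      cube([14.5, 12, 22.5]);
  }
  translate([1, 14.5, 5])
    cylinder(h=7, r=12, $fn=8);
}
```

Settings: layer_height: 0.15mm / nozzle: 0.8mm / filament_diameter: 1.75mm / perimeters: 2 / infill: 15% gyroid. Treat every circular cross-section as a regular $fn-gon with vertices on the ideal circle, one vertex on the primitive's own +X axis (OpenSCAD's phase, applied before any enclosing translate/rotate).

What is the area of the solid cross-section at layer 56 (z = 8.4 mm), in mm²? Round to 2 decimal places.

27.83 mm²

At z = 8.4 mm: the cube is present — its section is the full 7×25.5 rectangle (area 178.50 mm²); the cube at (8, -2.5) is present — its section is the full 26×26 rectangle (area 676.00 mm²); the cube at (12, 7) (footprint 14.5×12) is included at this height (area 174.00 mm²); Taking the first minus the rest: starting from the 7×25.5 cube (178.50 mm²), the 26×26 cube at (8, -2.5) misses the remaining region (no effect); the 14.5×12 cube at (12, 7) misses the remaining region (no effect) — area = 178.50 mm²; the cylinder at (1, 14.5): section is a regular 8-gon, circumradius r=12 (area = (8/2)·12.000²·sin(360°/8) = 407.29 mm²); Taking the first minus the rest: starting from that combined region (178.50 mm²), the r=12 cylinder at (1, 14.5) partially overlaps it — only the 150.67 mm² overlap (of its 407.29 mm²) is removed, clipping the outline — area = 27.83 mm². Overall, the cross-section has 2 separate islands. Net area = 27.83 mm².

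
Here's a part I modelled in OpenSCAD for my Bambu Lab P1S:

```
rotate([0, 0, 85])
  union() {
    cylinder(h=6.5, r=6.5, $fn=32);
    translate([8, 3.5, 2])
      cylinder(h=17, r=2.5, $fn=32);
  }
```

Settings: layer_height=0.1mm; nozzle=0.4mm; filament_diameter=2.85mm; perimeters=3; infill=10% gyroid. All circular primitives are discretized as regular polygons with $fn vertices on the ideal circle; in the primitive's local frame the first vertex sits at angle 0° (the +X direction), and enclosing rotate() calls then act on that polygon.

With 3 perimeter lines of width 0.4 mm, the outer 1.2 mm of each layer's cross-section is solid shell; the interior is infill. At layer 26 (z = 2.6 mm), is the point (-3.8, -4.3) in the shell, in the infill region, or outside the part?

shell

At z = 2.6 mm: the r=6.5 cylinder contributes a regular 32-gon of circumradius 6.5; the r=2.5 cylinder at (8, 3.5) contributes a regular 32-gon of circumradius 2.5; Merging all regions: the regions partially overlap (shared area 0.29 mm²), so overlapping operands fuse into one piece — 1 connected region; (whole slice rotated 85° about Z — lengths, areas and connectivity unchanged). Overall, the cross-section is a single solid region. Undo the 85° rotation: the query point maps to (-4.615, 3.411) in the un-rotated model frame. The nearest boundary edge runs (-5.40, 3.61)→(-4.60, 4.60); distance from the point to it = 0.74 mm. The point is inside the cross-section, 0.74 mm from the nearest boundary — within the 1.2 mm shell band (3 × 0.4).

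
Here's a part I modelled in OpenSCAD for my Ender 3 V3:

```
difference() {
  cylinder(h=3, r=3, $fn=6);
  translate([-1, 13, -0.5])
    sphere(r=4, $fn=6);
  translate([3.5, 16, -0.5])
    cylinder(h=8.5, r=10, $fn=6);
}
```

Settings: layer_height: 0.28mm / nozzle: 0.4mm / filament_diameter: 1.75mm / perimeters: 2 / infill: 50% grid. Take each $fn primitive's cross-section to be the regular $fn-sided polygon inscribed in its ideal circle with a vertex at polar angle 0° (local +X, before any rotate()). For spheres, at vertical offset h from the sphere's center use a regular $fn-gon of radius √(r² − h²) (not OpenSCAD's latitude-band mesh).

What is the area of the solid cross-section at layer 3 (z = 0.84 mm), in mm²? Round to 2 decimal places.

At z = 0.84 mm: the cylinder: section is a regular 6-gon, circumradius r=3 (area = (6/2)·3.000²·sin(360°/6) = 23.38 mm²); the sphere at (-1, 13): section is a regular 6-gon, circumradius = √(r²−h²) = √(4²−1.34²) = 3.769 (area = (6/2)·3.769²·sin(360°/6) = 36.90 mm²); the cylinder at (3.5, 16): section is a regular 6-gon, circumradius r=10 (area = (6/2)·10.000²·sin(360°/6) = 259.81 mm²); Subtracting the remaining from the first: starting from the r=3 cylinder (23.38 mm²), the r=4 sphere at (-1, 13) misses the remaining region (no effect); the r=10 cylinder at (3.5, 16) misses the remaining region (no effect) — area = 23.38 mm². Overall, the cross-section is a single solid region. Net area = 23.38 mm².

23.38 mm²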